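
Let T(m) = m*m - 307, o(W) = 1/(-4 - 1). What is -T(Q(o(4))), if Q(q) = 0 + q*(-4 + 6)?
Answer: 7671/25 ≈ 306.84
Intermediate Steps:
o(W) = -1/5 (o(W) = 1/(-5) = -1/5)
Q(q) = 2*q (Q(q) = 0 + q*2 = 0 + 2*q = 2*q)
T(m) = -307 + m**2 (T(m) = m**2 - 307 = -307 + m**2)
-T(Q(o(4))) = -(-307 + (2*(-1/5))**2) = -(-307 + (-2/5)**2) = -(-307 + 4/25) = -1*(-7671/25) = 7671/25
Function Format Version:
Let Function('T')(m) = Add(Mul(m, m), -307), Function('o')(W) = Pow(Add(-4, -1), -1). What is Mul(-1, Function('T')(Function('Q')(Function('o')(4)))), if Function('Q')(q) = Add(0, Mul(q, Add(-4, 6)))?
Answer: Rational(7671, 25) ≈ 306.84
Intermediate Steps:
Function('o')(W) = Rational(-1, 5) (Function('o')(W) = Pow(-5, -1) = Rational(-1, 5))
Function('Q')(q) = Mul(2, q) (Function('Q')(q) = Add(0, Mul(q, 2)) = Add(0, Mul(2, q)) = Mul(2, q))
Function('T')(m) = Add(-307, Pow(m, 2)) (Function('T')(m) = Add(Pow(m, 2), -307) = Add(-307, Pow(m, 2)))
Mul(-1, Function('T')(Function('Q')(Function('o')(4)))) = Mul(-1, Add(-307, Pow(Mul(2, Rational(-1, 5)), 2))) = Mul(-1, Add(-307, Pow(Rational(-2, 5), 2))) = Mul(-1, Add(-307, Rational(4, 25))) = Mul(-1, Rational(-7671, 25)) = Rational(7671, 25)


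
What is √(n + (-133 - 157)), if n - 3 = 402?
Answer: √115 ≈ 10.724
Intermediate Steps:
n = 405 (n = 3 + 402 = 405)
√(n + (-133 - 157)) = √(405 + (-133 - 157)) = √(405 - 290) = √115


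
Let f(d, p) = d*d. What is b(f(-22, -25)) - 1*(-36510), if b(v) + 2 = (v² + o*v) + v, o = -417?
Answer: 69420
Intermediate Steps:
f(d, p) = d²
b(v) = -2 + v² - 416*v (b(v) = -2 + ((v² - 417*v) + v) = -2 + (v² - 416*v) = -2 + v² - 416*v)
b(f(-22, -25)) - 1*(-36510) = (-2 + ((-22)²)² - 416*(-22)²) - 1*(-36510) = (-2 + 484² - 416*484) + 36510 = (-2 + 234256 - 201344) + 36510 = 32910 + 36510 = 69420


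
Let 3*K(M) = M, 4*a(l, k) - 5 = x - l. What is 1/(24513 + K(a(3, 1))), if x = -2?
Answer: 1/24513 ≈ 4.0795e-5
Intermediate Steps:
a(l, k) = 3/4 - l/4 (a(l, k) = 5/4 + (-2 - l)/4 = 5/4 + (-1/2 - l/4) = 3/4 - l/4)
K(M) = M/3
1/(24513 + K(a(3, 1))) = 1/(24513 + (3/4 - 1/4*3)/3) = 1/(24513 + (3/4 - 3/4)/3) = 1/(24513 + (1/3)*0) = 1/(24513 + 0) = 1/24513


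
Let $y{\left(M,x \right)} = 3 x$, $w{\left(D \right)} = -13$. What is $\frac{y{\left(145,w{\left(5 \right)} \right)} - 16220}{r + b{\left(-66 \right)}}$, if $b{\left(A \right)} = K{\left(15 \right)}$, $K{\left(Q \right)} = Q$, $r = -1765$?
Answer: $\frac{16259}{1750} \approx 9.2909$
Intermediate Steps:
$b{\left(A \right)} = 15$
$\frac{y{\left(145,w{\left(5 \right)} \right)} - 16220}{r + b{\left(-66 \right)}} = \frac{3 \left(-13\right) - 16220}{-1765 + 15} = \frac{-39 - 16220}{-1750} = \left(-16259\right) \left(- \frac{1}{1750}\right) = \frac{16259}{1750}$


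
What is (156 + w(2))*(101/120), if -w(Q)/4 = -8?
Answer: 4747/30 ≈ 158.23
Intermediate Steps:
w(Q) = 32 (w(Q) = -4*(-8) = 32)
(156 + w(2))*(101/120) = (156 + 32)*(101/120) = 188*(101*(1/120)) = 188*(101/120) = 4747/30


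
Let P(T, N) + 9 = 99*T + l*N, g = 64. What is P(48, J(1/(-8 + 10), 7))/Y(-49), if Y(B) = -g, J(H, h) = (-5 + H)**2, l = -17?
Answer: -17595/256 ≈ -68.730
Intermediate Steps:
Y(B) = -64 (Y(B) = -1*64 = -64)
P(T, N) = -9 - 17*N + 99*T (P(T, N) = -9 + (99*T - 17*N) = -9 + (-17*N + 99*T) = -9 - 17*N + 99*T)
P(48, J(1/(-8 + 10), 7))/Y(-49) = (-9 - 17*(-5 + 1/(-8 + 10))**2 + 99*48)/(-64) = (-9 - 17*(-5 + 1/2)**2 + 4752)*(-1/64) = (-9 - 17*(-9/2)**2 + 4752)*(-1/64) = (-9 - 17*81/4 + 4752)*(-1/64) = (-9 - 1377/4 + 4752)*(-1/64) = (17595/4)*(-1/64) = -17595/256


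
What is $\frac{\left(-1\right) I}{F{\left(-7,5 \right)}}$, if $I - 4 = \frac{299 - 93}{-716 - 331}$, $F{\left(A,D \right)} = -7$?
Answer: $\frac{3982}{7329} \approx 0.54332$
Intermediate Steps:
$I = \frac{3982}{1047}$ ($I = 4 + \frac{299 - 93}{-716 - 331} = 4 + \frac{206}{-1047} = 4 + 206 \left(- \frac{1}{1047}\right) = 4 - \frac{206}{1047} = \frac{3982}{1047} \approx 3.8032$)
$\frac{\left(-1\right) I}{F{\left(-7,5 \right)}} = \frac{\left(-1\right) \frac{3982}{1047}}{-7} = \left(- \frac{1}{7}\right) \left(- \frac{3982}{1047}\right) = \frac{3982}{7329}$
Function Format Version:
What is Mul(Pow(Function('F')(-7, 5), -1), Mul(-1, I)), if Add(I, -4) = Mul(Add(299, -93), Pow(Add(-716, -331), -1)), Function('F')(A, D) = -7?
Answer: Rational(3982, 7329) ≈ 0.54332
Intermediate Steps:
I = Rational(3982, 1047) (I = Add(4, Mul(Add(299, -93), Pow(Add(-716, -331), -1))) = Add(4, Mul(206, Pow(-1047, -1))) = Add(4, Mul(206, Rational(-1, 1047))) = Add(4, Rational(-206, 1047)) = Rational(3982, 1047) ≈ 3.8032)
Mul(Pow(Function('F')(-7, 5), -1), Mul(-1, I)) = Mul(Pow(-7, -1), Mul(-1, Rational(3982, 1047))) = Mul(Rational(-1, 7), Rational(-3982, 1047)) = Rational(3982, 7329)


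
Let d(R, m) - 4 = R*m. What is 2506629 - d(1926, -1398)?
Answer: 5199173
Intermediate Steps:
d(R, m) = 4 + R*m
2506629 - d(1926, -1398) = 2506629 - (4 + 1926*(-1398)) = 2506629 - (4 - 2692548) = 2506629 - 1*(-2692544) = 2506629 + 2692544 = 5199173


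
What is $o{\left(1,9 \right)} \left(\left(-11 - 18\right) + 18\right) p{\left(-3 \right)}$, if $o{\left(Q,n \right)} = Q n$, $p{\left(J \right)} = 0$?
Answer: $0$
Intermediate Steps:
$o{\left(1,9 \right)} \left(\left(-11 - 18\right) + 18\right) p{\left(-3 \right)} = 1 \cdot 9 \left(\left(-11 - 18\right) + 18\right) 0 = 9 \left(-29 + 18\right) 0 = 9 \left(-11\right) 0 = \left(-99\right) 0 = 0$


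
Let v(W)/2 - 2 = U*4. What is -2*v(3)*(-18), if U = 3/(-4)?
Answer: -72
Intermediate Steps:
U = -¾ (U = 3*(-¼) = -¾ ≈ -0.75000)
v(W) = -2 (v(W) = 4 + 2*(-¾*4) = 4 + 2*(-3) = 4 - 6 = -2)
-2*v(3)*(-18) = -2*(-2)*(-18) = 4*(-18) = -72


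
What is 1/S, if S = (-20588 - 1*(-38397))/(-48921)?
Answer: -48921/17809 ≈ -2.7470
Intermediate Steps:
S = -17809/48921 (S = (-20588 + 38397)*(-1/48921) = 17809*(-1/48921) = -17809/48921 ≈ -0.36404)
1/S = 1/(-17809/48921) = -48921/17809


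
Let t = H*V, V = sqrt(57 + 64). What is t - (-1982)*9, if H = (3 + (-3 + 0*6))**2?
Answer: 17838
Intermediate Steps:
V = 11 (V = sqrt(121) = 11)
H = 0 (H = (3 + (-3 + 0))**2 = (3 - 3)**2 = 0**2 = 0)
t = 0 (t = 0*11 = 0)
t - (-1982)*9 = 0 - (-1982)*9 = 0 - 1*(-17838) = 0 + 17838 = 17838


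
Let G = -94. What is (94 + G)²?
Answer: 0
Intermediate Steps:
(94 + G)² = (94 - 94)² = 0² = 0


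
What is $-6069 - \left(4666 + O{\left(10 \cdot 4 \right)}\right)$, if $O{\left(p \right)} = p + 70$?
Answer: $-10845$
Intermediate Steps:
$O{\left(p \right)} = 70 + p$
$-6069 - \left(4666 + O{\left(10 \cdot 4 \right)}\right) = -6069 - \left(4666 + \left(70 + 10 \cdot 4\right)\right) = -6069 - \left(4666 + \left(70 + 40\right)\right) = -6069 - \left(4666 + 110\right) = -6069 - 4776 = -10845$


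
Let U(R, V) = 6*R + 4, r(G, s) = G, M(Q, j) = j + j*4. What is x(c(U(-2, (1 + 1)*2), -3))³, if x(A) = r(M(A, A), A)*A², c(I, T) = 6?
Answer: 1259712000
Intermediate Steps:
M(Q, j) = 5*j (M(Q, j) = j + 4*j = 5*j)
U(R, V) = 4 + 6*R
x(A) = 5*A³ (x(A) = (5*A)*A² = 5*A³)
x(c(U(-2, (1 + 1)*2), -3))³ = (5*6³)³ = (5*216)³ = 1080³ = 1259712000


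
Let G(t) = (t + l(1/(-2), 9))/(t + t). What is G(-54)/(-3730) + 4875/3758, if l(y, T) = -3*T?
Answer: 36361863/28034680 ≈ 1.2970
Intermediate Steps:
G(t) = (-27 + t)/(2*t) (G(t) = (t - 3*9)/(t + t) = (t - 27)/((2*t)) = (-27 + t)*(1/(2*t)) = (-27 + t)/(2*t))
G(-54)/(-3730) + 4875/3758 = ((½)*(-27 - 54)/(-54))/(-3730) + 4875/3758 = ((½)*(-1/54)*(-81))*(-1/3730) + 4875*(1/3758) = (¾)*(-1/3730) + 4875/3758 = -3/14920 + 4875/3758 = 36361863/28034680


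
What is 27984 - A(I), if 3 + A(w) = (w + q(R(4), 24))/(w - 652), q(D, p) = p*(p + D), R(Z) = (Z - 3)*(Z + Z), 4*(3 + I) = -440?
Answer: 4282142/153 ≈ 27988.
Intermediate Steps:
I = -113 (I = -3 + (¼)*(-440) = -3 - 110 = -113)
R(Z) = 2*Z*(-3 + Z) (R(Z) = (-3 + Z)*(2*Z) = 2*Z*(-3 + Z))
q(D, p) = p*(D + p)
A(w) = -3 + (768 + w)/(-652 + w) (A(w) = -3 + (w + 24*(2*4*(-3 + 4) + 24))/(w - 652) = -3 + (w + 24*(2*4*1 + 24))/(-652 + w) = -3 + (w + 24*(8 + 24))/(-652 + w) = -3 + (w + 24*32)/(-652 + w) = -3 + (w + 768)/(-652 + w) = -3 + (768 + w)/(-652 + w))
27984 - A(I) = 27984 - 2*(1362 - 1*(-113))/(-652 - 113) = 27984 - 2*(1362 + 113)/(-765) = 27984 - 2*(-1)*1475/765 = 27984 - 1*(-590/153) = 27984 + 590/153 = 4282142/153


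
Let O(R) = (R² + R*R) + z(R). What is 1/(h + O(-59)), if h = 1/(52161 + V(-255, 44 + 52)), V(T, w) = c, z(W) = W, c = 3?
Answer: 52164/360088093 ≈ 0.00014486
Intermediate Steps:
V(T, w) = 3
O(R) = R + 2*R² (O(R) = (R² + R*R) + R = (R² + R²) + R = 2*R² + R = R + 2*R²)
h = 1/52164 (h = 1/(52161 + 3) = 1/52164 ≈ 1.9170e-5)
1/(h + O(-59)) = 1/(1/52164 - 59*(1 + 2*(-59))) = 1/(1/52164 - 59*(1 - 118)) = 1/(1/52164 - 59*(-117)) = 1/(1/52164 + 6903) = 1/(360088093/52164) = 52164/360088093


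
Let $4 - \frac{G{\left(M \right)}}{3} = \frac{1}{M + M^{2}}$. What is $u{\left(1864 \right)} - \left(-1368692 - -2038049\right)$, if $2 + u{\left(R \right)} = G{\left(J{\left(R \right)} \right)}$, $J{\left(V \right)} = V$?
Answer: $- \frac{2326891136923}{3476360} \approx -6.6935 \cdot 10^{5}$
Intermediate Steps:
$G{\left(M \right)} = 12 - \frac{3}{M + M^{2}}$
$u{\left(R \right)} = -2 + \frac{3 \left(-1 + 4 R + 4 R^{2}\right)}{R \left(1 + R\right)}$
$u{\left(1864 \right)} - \left(-1368692 - -2038049\right) = \frac{-3 + 10 \cdot 1864 + 10 \cdot 1864^{2}}{1864 \left(1 + 1864\right)} - \left(-1368692 - -2038049\right) = \frac{-3 + 18640 + 10 \cdot 3474496}{1864 \cdot 1865} - \left(-1368692 + 2038049\right) = \frac{1}{1864} \cdot \frac{1}{1865} \left(-3 + 18640 + 34744960\right) - 669357 = \frac{1}{1864} \cdot \frac{1}{1865} \cdot 34763597 - 669357 = \frac{34763597}{3476360} - 669357 = - \frac{2326891136923}{3476360}$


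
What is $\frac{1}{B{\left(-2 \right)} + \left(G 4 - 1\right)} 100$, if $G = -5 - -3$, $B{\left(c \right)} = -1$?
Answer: $-10$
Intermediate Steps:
$G = -2$ ($G = -5 + 3 = -2$)
$\frac{1}{B{\left(-2 \right)} + \left(G 4 - 1\right)} 100 = \frac{1}{-1 - 9} \cdot 100 = \frac{1}{-10} \cdot 100 = \left(- \frac{1}{10}\right) 100 = -10$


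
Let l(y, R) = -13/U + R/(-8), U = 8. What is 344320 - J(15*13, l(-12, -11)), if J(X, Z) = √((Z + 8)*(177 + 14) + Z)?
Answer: 344320 - 2*√370 ≈ 3.4428e+5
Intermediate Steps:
l(y, R) = -13/8 - R/8 (l(y, R) = -13/8 + R/(-8) = -13*⅛ + R*(-⅛) = -13/8 - R/8)
J(X, Z) = √(1528 + 192*Z) (J(X, Z) = √((8 + Z)*191 + Z) = √((1528 + 191*Z) + Z) = √(1528 + 192*Z))
344320 - J(15*13, l(-12, -11)) = 344320 - 2*√(382 + 48*(-13/8 - ⅛*(-11))) = 344320 - 2*√(382 + 48*(-13/8 + 11/8)) = 344320 - 2*√(382 + 48*(-¼)) = 344320 - 2*√(382 - 12) = 344320 - 2*√370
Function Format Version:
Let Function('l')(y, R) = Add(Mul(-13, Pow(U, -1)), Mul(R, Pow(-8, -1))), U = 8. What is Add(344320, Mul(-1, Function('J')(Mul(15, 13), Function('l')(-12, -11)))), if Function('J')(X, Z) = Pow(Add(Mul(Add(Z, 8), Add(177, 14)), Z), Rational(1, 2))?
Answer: Add(344320, Mul(-2, Pow(370, Rational(1, 2)))) ≈ 3.4428e+5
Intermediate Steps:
Function('l')(y, R) = Add(Rational(-13, 8), Mul(Rational(-1, 8), R)) (Function('l')(y, R) = Add(Mul(-13, Pow(8, -1)), Mul(R, Pow(-8, -1))) = Add(Mul(-13, Rational(1, 8)), Mul(R, Rational(-1, 8))) = Add(Rational(-13, 8), Mul(Rational(-1, 8), R)))
Function('J')(X, Z) = Pow(Add(1528, Mul(192, Z)), Rational(1, 2)) (Function('J')(X, Z) = Pow(Add(Mul(Add(8, Z), 191), Z), Rational(1, 2)) = Pow(Add(Add(1528, Mul(191, Z)), Z), Rational(1, 2)) = Pow(Add(1528, Mul(192, Z)), Rational(1, 2)))
Add(344320, Mul(-1, Function('J')(Mul(15, 13), Function('l')(-12, -11)))) = Add(344320, Mul(-1, Mul(2, Pow(Add(382, Mul(48, Add(Rational(-13, 8), Mul(Rational(-1, 8), -11)))), Rational(1, 2))))) = Add(344320, Mul(-1, Mul(2, Pow(Add(382, Mul(48, Add(Rational(-13, 8), Rational(11, 8)))), Rational(1, 2))))) = Add(344320, Mul(-1, Mul(2, Pow(Add(382, Mul(48, Rational(-1, 4))), Rational(1, 2))))) = Add(344320, Mul(-1, Mul(2, Pow(Add(382, -12), Rational(1, 2))))) = Add(344320, Mul(-1, Mul(2, Pow(370, Rational(1, 2))))) = Add(344320, Mul(-2, Pow(370, Rational(1, 2))))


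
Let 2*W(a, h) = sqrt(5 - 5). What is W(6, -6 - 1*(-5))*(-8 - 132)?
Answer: 0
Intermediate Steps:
W(a, h) = 0 (W(a, h) = sqrt(5 - 5)/2 = sqrt(0)/2 = (1/2)*0 = 0)
W(6, -6 - 1*(-5))*(-8 - 132) = 0*(-8 - 132) = 0*(-140) = 0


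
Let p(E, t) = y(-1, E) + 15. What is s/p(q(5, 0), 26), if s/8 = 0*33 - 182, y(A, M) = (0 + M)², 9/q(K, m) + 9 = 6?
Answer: -182/3 ≈ -60.667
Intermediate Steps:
q(K, m) = -3 (q(K, m) = 9/(-9 + 6) = 9/(-3) = 9*(-⅓) = -3)
y(A, M) = M²
s = -1456 (s = 8*(0*33 - 182) = 8*(0 - 182) = 8*(-182) = -1456)
p(E, t) = 15 + E² (p(E, t) = E² + 15 = 15 + E²)
s/p(q(5, 0), 26) = -1456/(15 + (-3)²) = -1456/(15 + 9) = -1456/24 = -1456*1/24 = -182/3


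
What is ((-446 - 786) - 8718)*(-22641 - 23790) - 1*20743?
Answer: 461967707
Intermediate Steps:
((-446 - 786) - 8718)*(-22641 - 23790) - 1*20743 = (-1232 - 8718)*(-46431) - 20743 = -9950*(-46431) - 20743 = 461988450 - 20743 = 461967707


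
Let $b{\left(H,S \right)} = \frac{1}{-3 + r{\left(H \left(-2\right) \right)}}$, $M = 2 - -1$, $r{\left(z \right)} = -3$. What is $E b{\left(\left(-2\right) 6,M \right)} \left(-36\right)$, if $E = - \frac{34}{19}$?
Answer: $- \frac{204}{19} \approx -10.737$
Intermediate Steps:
$M = 3$ ($M = 2 + 1 = 3$)
$b{\left(H,S \right)} = - \frac{1}{6}$ ($b{\left(H,S \right)} = \frac{1}{-3 - 3} = \frac{1}{-6} = - \frac{1}{6}$)
$E = - \frac{34}{19}$ ($E = \left(-34\right) \frac{1}{19} = - \frac{34}{19} \approx -1.7895$)
$E b{\left(\left(-2\right) 6,M \right)} \left(-36\right) = \left(- \frac{34}{19}\right) \left(- \frac{1}{6}\right) \left(-36\right) = \frac{17}{57} \left(-36\right) = - \frac{204}{19}$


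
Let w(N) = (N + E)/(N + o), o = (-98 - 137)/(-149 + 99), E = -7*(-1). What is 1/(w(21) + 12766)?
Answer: 257/3281142 ≈ 7.8326e-5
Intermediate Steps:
E = 7
o = 47/10 (o = -235/(-50) = -235*(-1/50) = 47/10 ≈ 4.7000)
w(N) = (7 + N)/(47/10 + N) (w(N) = (N + 7)/(N + 47/10) = (7 + N)/(47/10 + N))
1/(w(21) + 12766) = 1/(10*(7 + 21)/(47 + 10*21) + 12766) = 1/(10*28/(47 + 210) + 12766) = 1/(10*28/257 + 12766) = 1/(10*(1/257)*28 + 12766) = 1/(280/257 + 12766) = 1/(3281142/257) = 257/3281142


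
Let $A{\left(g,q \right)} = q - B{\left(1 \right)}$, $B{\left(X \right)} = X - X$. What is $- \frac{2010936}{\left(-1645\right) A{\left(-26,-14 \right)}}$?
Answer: $- \frac{1005468}{11515} \approx -87.318$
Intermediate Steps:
$B{\left(X \right)} = 0$
$A{\left(g,q \right)} = q$ ($A{\left(g,q \right)} = q - 0 = q + 0 = q$)
$- \frac{2010936}{\left(-1645\right) A{\left(-26,-14 \right)}} = - \frac{2010936}{\left(-1645\right) \left(-14\right)} = - \frac{2010936}{23030} = \left(-2010936\right) \frac{1}{23030} = - \frac{1005468}{11515}$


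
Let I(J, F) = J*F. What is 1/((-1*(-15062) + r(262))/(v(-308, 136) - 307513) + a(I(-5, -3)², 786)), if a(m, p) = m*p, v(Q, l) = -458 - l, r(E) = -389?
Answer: 308107/54488708277 ≈ 5.6545e-6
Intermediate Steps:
I(J, F) = F*J
1/((-1*(-15062) + r(262))/(v(-308, 136) - 307513) + a(I(-5, -3)², 786)) = 1/((-1*(-15062) - 389)/((-458 - 1*136) - 307513) + (-3*(-5))²*786) = 1/((15062 - 389)/((-458 - 136) - 307513) + 15²*786) = 1/(14673/(-594 - 307513) + 225*786) = 1/(14673/(-308107) + 176850) = 1/(14673*(-1/308107) + 176850) = 1/(-14673/308107 + 176850) = 1/(54488708277/308107) = 308107/54488708277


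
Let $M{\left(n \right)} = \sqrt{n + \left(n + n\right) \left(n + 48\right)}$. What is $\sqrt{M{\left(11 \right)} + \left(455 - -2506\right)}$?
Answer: $\sqrt{2961 + \sqrt{1309}} \approx 54.747$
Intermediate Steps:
$M{\left(n \right)} = \sqrt{n + 2 n \left(48 + n\right)}$
$\sqrt{M{\left(11 \right)} + \left(455 - -2506\right)} = \sqrt{\sqrt{11 \left(97 + 2 \cdot 11\right)} + \left(455 - -2506\right)} = \sqrt{\sqrt{11 \left(97 + 22\right)} + \left(455 + 2506\right)} = \sqrt{\sqrt{11 \cdot 119} + 2961} = \sqrt{\sqrt{1309} + 2961} = \sqrt{2961 + \sqrt{1309}}$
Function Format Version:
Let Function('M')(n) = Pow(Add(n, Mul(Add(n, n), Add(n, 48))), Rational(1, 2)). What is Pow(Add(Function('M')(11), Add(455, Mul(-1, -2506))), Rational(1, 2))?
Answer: Pow(Add(2961, Pow(1309, Rational(1, 2))), Rational(1, 2)) ≈ 54.747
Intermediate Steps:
Function('M')(n) = Pow(Add(n, Mul(2, n, Add(48, n))), Rational(1, 2)) (Function('M')(n) = Pow(Add(n, Mul(Mul(2, n), Add(48, n))), Rational(1, 2)) = Pow(Add(n, Mul(2, n, Add(48, n))), Rational(1, 2)))
Pow(Add(Function('M')(11), Add(455, Mul(-1, -2506))), Rational(1, 2)) = Pow(Add(Pow(Mul(11, Add(97, Mul(2, 11))), Rational(1, 2)), Add(455, Mul(-1, -2506))), Rational(1, 2)) = Pow(Add(Pow(Mul(11, Add(97, 22)), Rational(1, 2)), Add(455, 2506)), Rational(1, 2)) = Pow(Add(Pow(Mul(11, 119), Rational(1, 2)), 2961), Rational(1, 2)) = Pow(Add(Pow(1309, Rational(1, 2)), 2961), Rational(1, 2)) = Pow(Add(2961, Pow(1309, Rational(1, 2))), Rational(1, 2))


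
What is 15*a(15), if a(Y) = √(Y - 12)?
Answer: 15*√3 ≈ 25.981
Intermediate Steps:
a(Y) = √(-12 + Y)
15*a(15) = 15*√(-12 + 15) = 15*√3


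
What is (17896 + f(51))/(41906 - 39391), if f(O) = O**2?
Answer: 20497/2515 ≈ 8.1499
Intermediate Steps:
(17896 + f(51))/(41906 - 39391) = (17896 + 51**2)/(41906 - 39391) = (17896 + 2601)/2515 = 20497*(1/2515) = 20497/2515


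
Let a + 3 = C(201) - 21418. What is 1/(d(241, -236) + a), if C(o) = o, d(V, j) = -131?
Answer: -1/21351 ≈ -4.6836e-5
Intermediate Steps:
a = -21220 (a = -3 + (201 - 21418) = -3 - 21217 = -21220)
1/(d(241, -236) + a) = 1/(-131 - 21220) = 1/(-21351) = -1/21351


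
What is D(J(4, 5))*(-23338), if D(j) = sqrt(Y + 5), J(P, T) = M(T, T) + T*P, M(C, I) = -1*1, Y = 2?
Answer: -23338*sqrt(7) ≈ -61747.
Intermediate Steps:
M(C, I) = -1
J(P, T) = -1 + P*T (J(P, T) = -1 + T*P = -1 + P*T)
D(j) = sqrt(7) (D(j) = sqrt(2 + 5) = sqrt(7))
D(J(4, 5))*(-23338) = sqrt(7)*(-23338) = -23338*sqrt(7)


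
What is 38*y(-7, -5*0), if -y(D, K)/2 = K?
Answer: 0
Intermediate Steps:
y(D, K) = -2*K
38*y(-7, -5*0) = 38*(-(-10)*0) = 38*(-2*0) = 38*0 = 0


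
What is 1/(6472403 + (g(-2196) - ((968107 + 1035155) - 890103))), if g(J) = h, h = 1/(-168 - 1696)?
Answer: 1864/9989630815 ≈ 1.8659e-7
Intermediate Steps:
h = -1/1864 (h = 1/(-1864) = -1/1864 ≈ -0.00053648)
g(J) = -1/1864
1/(6472403 + (g(-2196) - ((968107 + 1035155) - 890103))) = 1/(6472403 + (-1/1864 - ((968107 + 1035155) - 890103))) = 1/(6472403 + (-1/1864 - (2003262 - 890103))) = 1/(6472403 + (-1/1864 - 1*1113159)) = 1/(6472403 + (-1/1864 - 1113159)) = 1/(6472403 - 2074928377/1864) = 1/(9989630815/1864) = 1864/9989630815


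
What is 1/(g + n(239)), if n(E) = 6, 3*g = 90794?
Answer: 3/90812 ≈ 3.3035e-5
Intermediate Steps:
g = 90794/3 (g = (⅓)*90794 = 90794/3 ≈ 30265.)
1/(g + n(239)) = 1/(90794/3 + 6) = 1/(90812/3) = 3/90812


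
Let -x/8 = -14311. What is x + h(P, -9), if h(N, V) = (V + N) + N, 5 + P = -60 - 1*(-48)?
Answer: 114445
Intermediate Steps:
x = 114488 (x = -8*(-14311) = 114488)
P = -17 (P = -5 + (-60 - 1*(-48)) = -5 + (-60 + 48) = -5 - 12 = -17)
h(N, V) = V + 2*N (h(N, V) = (N + V) + N = V + 2*N)
x + h(P, -9) = 114488 + (-9 + 2*(-17)) = 114488 + (-9 - 34) = 114488 - 43 = 114445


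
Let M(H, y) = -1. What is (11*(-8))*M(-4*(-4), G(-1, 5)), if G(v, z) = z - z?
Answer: 88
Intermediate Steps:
G(v, z) = 0
(11*(-8))*M(-4*(-4), G(-1, 5)) = (11*(-8))*(-1) = -88*(-1) = 88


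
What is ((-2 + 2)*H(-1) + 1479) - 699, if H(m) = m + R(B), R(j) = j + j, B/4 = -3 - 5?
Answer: 780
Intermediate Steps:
B = -32 (B = 4*(-3 - 5) = 4*(-8) = -32)
R(j) = 2*j
H(m) = -64 + m (H(m) = m + 2*(-32) = m - 64 = -64 + m)
((-2 + 2)*H(-1) + 1479) - 699 = ((-2 + 2)*(-64 - 1) + 1479) - 699 = (0*(-65) + 1479) - 699 = (0 + 1479) - 699 = 1479 - 699 = 780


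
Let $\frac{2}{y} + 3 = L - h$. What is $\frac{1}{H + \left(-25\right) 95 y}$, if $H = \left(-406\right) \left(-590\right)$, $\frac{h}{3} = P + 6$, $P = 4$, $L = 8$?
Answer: $\frac{1}{239730} \approx 4.1714 \cdot 10^{-6}$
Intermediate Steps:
$h = 30$ ($h = 3 \left(4 + 6\right) = 3 \cdot 10 = 30$)
$H = 239540$
$y = - \frac{2}{25}$ ($y = \frac{2}{-3 + \left(8 - 30\right)} = \frac{2}{-3 - 22} = \frac{2}{-25} = 2 \left(- \frac{1}{25}\right) = - \frac{2}{25} \approx -0.08$)
$\frac{1}{H + \left(-25\right) 95 y} = \frac{1}{239540 + \left(-25\right) 95 \left(- \frac{2}{25}\right)} = \frac{1}{239540 - -190} = \frac{1}{239540 + 190} = \frac{1}{239730}$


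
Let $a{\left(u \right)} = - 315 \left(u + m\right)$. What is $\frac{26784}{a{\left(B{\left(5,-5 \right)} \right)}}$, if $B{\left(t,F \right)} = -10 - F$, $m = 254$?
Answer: $- \frac{992}{2905} \approx -0.34148$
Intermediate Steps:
$a{\left(u \right)} = -80010 - 315 u$ ($a{\left(u \right)} = - 315 \left(u + 254\right) = - 315 \left(254 + u\right) = -80010 - 315 u$)
$\frac{26784}{a{\left(B{\left(5,-5 \right)} \right)}} = \frac{26784}{-80010 - 315 \left(-10 - -5\right)} = \frac{26784}{-80010 - 315 \left(-10 + 5\right)} = \frac{26784}{-80010 - -1575} = \frac{26784}{-80010 + 1575} = \frac{26784}{-78435} = 26784 \left(- \frac{1}{78435}\right) = - \frac{992}{2905}$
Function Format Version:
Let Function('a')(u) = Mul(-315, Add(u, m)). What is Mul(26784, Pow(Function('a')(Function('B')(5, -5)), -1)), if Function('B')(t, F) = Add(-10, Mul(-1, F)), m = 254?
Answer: Rational(-992, 2905) ≈ -0.34148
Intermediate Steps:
Function('a')(u) = Add(-80010, Mul(-315, u)) (Function('a')(u) = Mul(-315, Add(u, 254)) = Mul(-315, Add(254, u)) = Add(-80010, Mul(-315, u)))
Mul(26784, Pow(Function('a')(Function('B')(5, -5)), -1)) = Mul(26784, Pow(Add(-80010, Mul(-315, Add(-10, Mul(-1, -5)))), -1)) = Mul(26784, Pow(Add(-80010, Mul(-315, Add(-10, 5))), -1)) = Mul(26784, Pow(Add(-80010, Mul(-315, -5)), -1)) = Mul(26784, Pow(Add(-80010, 1575), -1)) = Mul(26784, Pow(-78435, -1)) = Mul(26784, Rational(-1, 78435)) = Rational(-992, 2905)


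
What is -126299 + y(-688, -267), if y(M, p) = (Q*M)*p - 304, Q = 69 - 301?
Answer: -42744075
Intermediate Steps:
Q = -232
y(M, p) = -304 - 232*M*p (y(M, p) = (-232*M)*p - 304 = -232*M*p - 304 = -304 - 232*M*p)
-126299 + y(-688, -267) = -126299 + (-304 - 232*(-688)*(-267)) = -126299 + (-304 - 42617472) = -126299 - 42617776 = -42744075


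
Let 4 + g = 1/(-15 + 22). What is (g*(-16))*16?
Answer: 6912/7 ≈ 987.43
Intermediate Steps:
g = -27/7 (g = -4 + 1/(-15 + 22) = -4 + 1/7 = -4 + ⅐ = -27/7 ≈ -3.8571)
(g*(-16))*16 = -27/7*(-16)*16 = (432/7)*16 = 6912/7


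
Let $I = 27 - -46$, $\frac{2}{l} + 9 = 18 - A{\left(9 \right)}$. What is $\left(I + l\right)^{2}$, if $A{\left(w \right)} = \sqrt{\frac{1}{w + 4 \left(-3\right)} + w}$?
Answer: $\frac{252651337}{47089} + \frac{63580 \sqrt{78}}{47089} \approx 5377.3$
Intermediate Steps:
$A{\left(w \right)} = \sqrt{w + \frac{1}{-12 + w}}$ ($A{\left(w \right)} = \sqrt{\frac{1}{w - 12} + w} = \sqrt{\frac{1}{-12 + w} + w} = \sqrt{w + \frac{1}{-12 + w}}$)
$l = \frac{2}{9 - \frac{\sqrt{78}}{3}}$ ($l = \frac{2}{-9 + \left(18 - \sqrt{\frac{1 + 9 \left(-12 + 9\right)}{-12 + 9}}\right)} = \frac{2}{-9 + \left(18 - \sqrt{\frac{1 + 9 \left(-3\right)}{-3}}\right)} = \frac{2}{-9 + \left(18 - \sqrt{- \frac{1 - 27}{3}}\right)} = \frac{2}{-9 + \left(18 - \sqrt{\left(- \frac{1}{3}\right) \left(-26\right)}\right)} = \frac{2}{-9 + \left(18 - \sqrt{\frac{26}{3}}\right)} = \frac{2}{-9 + \left(18 - \frac{\sqrt{78}}{3}\right)} = \frac{2}{9 - \frac{\sqrt{78}}{3}} \approx 0.33025$)
$I = 73$ ($I = 27 + 46 = 73$)
$\left(I + l\right)^{2} = \left(73 + \left(\frac{54}{217} + \frac{2 \sqrt{78}}{217}\right)\right)^{2} = \left(\frac{15895}{217} + \frac{2 \sqrt{78}}{217}\right)^{2}$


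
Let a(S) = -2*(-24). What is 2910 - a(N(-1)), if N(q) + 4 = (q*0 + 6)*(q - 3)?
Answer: 2862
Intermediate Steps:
N(q) = -22 + 6*q (N(q) = -4 + (q*0 + 6)*(q - 3) = -4 + (0 + 6)*(-3 + q) = -4 + 6*(-3 + q) = -4 + (-18 + 6*q) = -22 + 6*q)
a(S) = 48
2910 - a(N(-1)) = 2910 - 1*48 = 2910 - 48 = 2862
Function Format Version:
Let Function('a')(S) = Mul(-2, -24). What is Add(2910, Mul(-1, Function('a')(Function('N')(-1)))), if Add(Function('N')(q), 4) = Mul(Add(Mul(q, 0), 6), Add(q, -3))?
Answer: 2862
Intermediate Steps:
Function('N')(q) = Add(-22, Mul(6, q)) (Function('N')(q) = Add(-4, Mul(Add(Mul(q, 0), 6), Add(q, -3))) = Add(-4, Mul(Add(0, 6), Add(-3, q))) = Add(-4, Mul(6, Add(-3, q))) = Add(-4, Add(-18, Mul(6, q))) = Add(-22, Mul(6, q)))
Function('a')(S) = 48
Add(2910, Mul(-1, Function('a')(Function('N')(-1)))) = Add(2910, Mul(-1, 48)) = Add(2910, -48) = 2862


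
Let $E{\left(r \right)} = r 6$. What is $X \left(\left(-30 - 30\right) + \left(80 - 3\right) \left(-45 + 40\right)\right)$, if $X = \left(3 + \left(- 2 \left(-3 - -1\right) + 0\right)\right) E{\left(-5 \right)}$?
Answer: $93450$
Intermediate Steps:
$E{\left(r \right)} = 6 r$
$X = -210$ ($X = \left(3 + \left(- 2 \left(-3 - -1\right) + 0\right)\right) 6 \left(-5\right) = \left(3 + \left(- 2 \left(-3 + 1\right) + 0\right)\right) \left(-30\right) = \left(3 + \left(\left(-2\right) \left(-2\right) + 0\right)\right) \left(-30\right) = \left(3 + \left(4 + 0\right)\right) \left(-30\right) = \left(3 + 4\right) \left(-30\right) = 7 \left(-30\right) = -210$)
$X \left(\left(-30 - 30\right) + \left(80 - 3\right) \left(-45 + 40\right)\right) = - 210 \left(\left(-30 - 30\right) + \left(80 - 3\right) \left(-45 + 40\right)\right) = - 210 \left(\left(-30 - 30\right) + 77 \left(-5\right)\right) = - 210 \left(-60 - 385\right) = \left(-210\right) \left(-445\right) = 93450$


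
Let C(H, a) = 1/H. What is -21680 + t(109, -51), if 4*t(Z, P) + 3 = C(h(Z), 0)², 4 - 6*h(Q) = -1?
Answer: -2168039/100 ≈ -21680.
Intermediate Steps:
h(Q) = ⅚ (h(Q) = ⅔ - ⅙*(-1) = ⅔ + ⅙ = ⅚)
t(Z, P) = -39/100 (t(Z, P) = -¾ + (1/(⅚))²/4 = -¾ + (6/5)²/4 = -¾ + (¼)*(36/25) = -¾ + 9/25 = -39/100)
-21680 + t(109, -51) = -21680 - 39/100 = -2168039/100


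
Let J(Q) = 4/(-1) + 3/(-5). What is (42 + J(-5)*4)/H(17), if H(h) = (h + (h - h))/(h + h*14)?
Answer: 354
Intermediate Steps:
J(Q) = -23/5 (J(Q) = 4*(-1) + 3*(-⅕) = -4 - ⅗ = -23/5)
H(h) = 1/15 (H(h) = (h + 0)/(h + 14*h) = h/((15*h)) = h*(1/(15*h)) = 1/15)
(42 + J(-5)*4)/H(17) = (42 - 23/5*4)/(1/15) = (42 - 92/5)*15 = (118/5)*15 = 354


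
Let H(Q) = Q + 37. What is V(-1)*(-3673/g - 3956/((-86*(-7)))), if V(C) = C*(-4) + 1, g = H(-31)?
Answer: -129935/42 ≈ -3093.7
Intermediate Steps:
H(Q) = 37 + Q
g = 6 (g = 37 - 31 = 6)
V(C) = 1 - 4*C (V(C) = -4*C + 1 = 1 - 4*C)
V(-1)*(-3673/g - 3956/((-86*(-7)))) = (1 - 4*(-1))*(-3673/6 - 3956/((-86*(-7)))) = (1 + 4)*(-3673*1/6 - 3956/602) = 5*(-3673/6 - 3956*1/602) = 5*(-3673/6 - 46/7) = 5*(-25987/42) = -129935/42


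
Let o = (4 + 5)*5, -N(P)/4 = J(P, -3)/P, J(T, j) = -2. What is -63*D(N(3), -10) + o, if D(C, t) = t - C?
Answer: 843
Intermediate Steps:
N(P) = 8/P (N(P) = -(-8)/P = 8/P)
o = 45 (o = 9*5 = 45)
-63*D(N(3), -10) + o = -63*(-10 - 8/3) + 45 = -63*(-38/3) + 45 = 798 + 45 = 843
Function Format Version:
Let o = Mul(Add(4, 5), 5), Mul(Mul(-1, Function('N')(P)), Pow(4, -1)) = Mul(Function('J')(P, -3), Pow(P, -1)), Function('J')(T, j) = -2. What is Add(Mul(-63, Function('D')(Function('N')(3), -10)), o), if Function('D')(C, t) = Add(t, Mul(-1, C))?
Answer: 843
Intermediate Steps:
Function('N')(P) = Mul(8, Pow(P, -1)) (Function('N')(P) = Mul(-4, Mul(-2, Pow(P, -1))) = Mul(8, Pow(P, -1)))
o = 45 (o = Mul(9, 5) = 45)
Add(Mul(-63, Function('D')(Function('N')(3), -10)), o) = Add(Mul(-63, Add(-10, Mul(-1, Mul(8, Pow(3, -1))))), 45) = Add(Mul(-63, Add(-10, Mul(-1, Mul(8, Rational(1, 3))))), 45) = Add(Mul(-63, Add(-10, Mul(-1, Rational(8, 3)))), 45) = Add(Mul(-63, Add(-10, Rational(-8, 3))), 45) = Add(Mul(-63, Rational(-38, 3)), 45) = Add(798, 45) = 843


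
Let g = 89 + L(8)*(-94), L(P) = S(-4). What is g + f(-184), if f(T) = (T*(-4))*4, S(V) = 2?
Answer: 2845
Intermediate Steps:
L(P) = 2
f(T) = -16*T (f(T) = -4*T*4 = -16*T)
g = -99 (g = 89 + 2*(-94) = 89 - 188 = -99)
g + f(-184) = -99 - 16*(-184) = -99 + 2944 = 2845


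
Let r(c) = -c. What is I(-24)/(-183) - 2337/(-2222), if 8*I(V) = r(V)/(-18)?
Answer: 642062/609939 ≈ 1.0527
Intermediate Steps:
I(V) = V/144 (I(V) = (-V/(-18))/8 = (-V*(-1/18))/8 = (V/18)/8 = V/144)
I(-24)/(-183) - 2337/(-2222) = ((1/144)*(-24))/(-183) - 2337/(-2222) = -⅙*(-1/183) - 2337*(-1/2222) = 1/1098 + 2337/2222 = 642062/609939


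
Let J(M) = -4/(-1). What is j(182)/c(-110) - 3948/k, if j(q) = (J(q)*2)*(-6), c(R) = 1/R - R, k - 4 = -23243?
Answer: -24978356/93722887 ≈ -0.26651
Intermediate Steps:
J(M) = 4 (J(M) = -4*(-1) = 4)
k = -23239 (k = 4 - 23243 = -23239)
j(q) = -48 (j(q) = (4*2)*(-6) = 8*(-6) = -48)
j(182)/c(-110) - 3948/k = -48/(1/(-110) - 1*(-110)) - 3948/(-23239) = -48/(-1/110 + 110) - 3948*(-1/23239) = -48/12099/110 + 3948/23239 = -48*110/12099 + 3948/23239 = -1760/4033 + 3948/23239 = -24978356/93722887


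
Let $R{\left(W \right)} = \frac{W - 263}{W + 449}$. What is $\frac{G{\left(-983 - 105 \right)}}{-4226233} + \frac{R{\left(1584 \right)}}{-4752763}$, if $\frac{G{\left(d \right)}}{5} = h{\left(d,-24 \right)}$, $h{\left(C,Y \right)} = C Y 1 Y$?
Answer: $\frac{30276442230511967}{40835415030006707} \approx 0.74143$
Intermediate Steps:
$R{\left(W \right)} = \frac{-263 + W}{449 + W}$
$h{\left(C,Y \right)} = C Y^{2}$ ($h{\left(C,Y \right)} = C Y Y = C Y^{2}$)
$G{\left(d \right)} = 2880 d$ ($G{\left(d \right)} = 5 d \left(-24\right)^{2} = 5 d 576 = 5 \cdot 576 d = 2880 d$)
$\frac{G{\left(-983 - 105 \right)}}{-4226233} + \frac{R{\left(1584 \right)}}{-4752763} = \frac{2880 \left(-983 - 105\right)}{-4226233} + \frac{\frac{1}{449 + 1584} \left(-263 + 1584\right)}{-4752763} = 2880 \left(-983 - 105\right) \left(- \frac{1}{4226233}\right) + \frac{1}{2033} \cdot 1321 \left(- \frac{1}{4752763}\right) = 2880 \left(-1088\right) \left(- \frac{1}{4226233}\right) + \frac{1}{2033} \cdot 1321 \left(- \frac{1}{4752763}\right) = \left(-3133440\right) \left(- \frac{1}{4226233}\right) + \frac{1321}{2033} \left(- \frac{1}{4752763}\right) = \frac{3133440}{4226233} - \frac{1321}{9662367179} = \frac{30276442230511967}{40835415030006707}$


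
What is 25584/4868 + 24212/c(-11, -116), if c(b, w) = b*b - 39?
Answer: 14995238/49897 ≈ 300.52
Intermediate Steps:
c(b, w) = -39 + b**2 (c(b, w) = b**2 - 39 = -39 + b**2)
25584/4868 + 24212/c(-11, -116) = 25584/4868 + 24212/(-39 + (-11)**2) = 25584*(1/4868) + 24212/(-39 + 121) = 6396/1217 + 24212/82 = 6396/1217 + 24212*(1/82) = 6396/1217 + 12106/41 = 14995238/49897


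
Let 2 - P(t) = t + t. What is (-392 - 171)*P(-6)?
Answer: -7882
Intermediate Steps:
P(t) = 2 - 2*t (P(t) = 2 - (t + t) = 2 - 2*t)
(-392 - 171)*P(-6) = (-392 - 171)*(2 - 2*(-6)) = -563*(2 + 12) = -563*14 = -7882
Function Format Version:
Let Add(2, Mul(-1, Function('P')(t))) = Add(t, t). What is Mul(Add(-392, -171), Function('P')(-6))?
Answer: -7882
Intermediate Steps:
Function('P')(t) = Add(2, Mul(-2, t)) (Function('P')(t) = Add(2, Mul(-1, Add(t, t))) = Add(2, Mul(-1, Mul(2, t))) = Add(2, Mul(-2, t)))
Mul(Add(-392, -171), Function('P')(-6)) = Mul(Add(-392, -171), Add(2, Mul(-2, -6))) = Mul(-563, Add(2, 12)) = Mul(-563, 14) = -7882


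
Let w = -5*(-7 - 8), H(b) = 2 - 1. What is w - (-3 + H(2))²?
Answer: 71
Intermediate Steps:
H(b) = 1
w = 75 (w = -5*(-15) = 75)
w - (-3 + H(2))² = 75 - (-3 + 1)² = 75 - 1*(-2)² = 75 - 1*4 = 75 - 4 = 71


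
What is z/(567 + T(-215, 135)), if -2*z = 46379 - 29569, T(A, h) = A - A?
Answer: -8405/567 ≈ -14.824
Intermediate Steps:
T(A, h) = 0
z = -8405 (z = -(46379 - 29569)/2 = -½*16810 = -8405)
z/(567 + T(-215, 135)) = -8405/(567 + 0) = -8405/567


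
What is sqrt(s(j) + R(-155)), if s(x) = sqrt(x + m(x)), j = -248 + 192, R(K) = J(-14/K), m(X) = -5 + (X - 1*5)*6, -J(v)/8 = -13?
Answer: sqrt(104 + I*sqrt(427)) ≈ 10.248 + 1.0082*I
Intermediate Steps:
J(v) = 104 (J(v) = -8*(-13) = 104)
m(X) = -35 + 6*X (m(X) = -5 + (X - 5)*6 = -5 + (-5 + X)*6 = -5 + (-30 + 6*X) = -35 + 6*X)
R(K) = 104
j = -56
s(x) = sqrt(-35 + 7*x) (s(x) = sqrt(x + (-35 + 6*x)) = sqrt(-35 + 7*x))
sqrt(s(j) + R(-155)) = sqrt(sqrt(-35 + 7*(-56)) + 104) = sqrt(sqrt(-35 - 392) + 104) = sqrt(sqrt(-427) + 104) = sqrt(I*sqrt(427) + 104) = sqrt(104 + I*sqrt(427))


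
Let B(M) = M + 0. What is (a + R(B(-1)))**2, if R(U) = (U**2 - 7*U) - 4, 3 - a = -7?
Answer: 196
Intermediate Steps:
a = 10 (a = 3 - 1*(-7) = 3 + 7 = 10)
B(M) = M
R(U) = -4 + U**2 - 7*U
(a + R(B(-1)))**2 = (10 + (-4 + (-1)**2 - 7*(-1)))**2 = (10 + (-4 + 1 + 7))**2 = (10 + 4)**2 = 14**2 = 196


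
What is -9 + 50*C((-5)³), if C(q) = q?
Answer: -6259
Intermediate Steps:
-9 + 50*C((-5)³) = -9 + 50*(-5)³ = -9 + 50*(-125) = -9 - 6250 = -6259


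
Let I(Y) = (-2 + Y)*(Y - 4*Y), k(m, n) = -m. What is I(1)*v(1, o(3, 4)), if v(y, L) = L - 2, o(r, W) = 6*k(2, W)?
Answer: -42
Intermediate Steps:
o(r, W) = -12 (o(r, W) = 6*(-1*2) = 6*(-2) = -12)
v(y, L) = -2 + L
I(Y) = -3*Y*(-2 + Y) (I(Y) = (-2 + Y)*(-3*Y) = -3*Y*(-2 + Y))
I(1)*v(1, o(3, 4)) = (3*1*(2 - 1*1))*(-2 - 12) = (3*1*(2 - 1))*(-14) = (3*1*1)*(-14) = 3*(-14) = -42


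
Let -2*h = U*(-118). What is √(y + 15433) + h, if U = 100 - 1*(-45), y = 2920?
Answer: 8555 + √18353 ≈ 8690.5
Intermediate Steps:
U = 145 (U = 100 + 45 = 145)
h = 8555 (h = -145*(-118)/2 = -½*(-17110) = 8555)
√(y + 15433) + h = √(2920 + 15433) + 8555 = √18353 + 8555 = 8555 + √18353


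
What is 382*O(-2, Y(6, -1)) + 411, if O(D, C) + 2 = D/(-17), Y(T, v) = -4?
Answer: -5237/17 ≈ -308.06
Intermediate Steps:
O(D, C) = -2 - D/17 (O(D, C) = -2 + D/(-17) = -2 + D*(-1/17) = -2 - D/17)
382*O(-2, Y(6, -1)) + 411 = 382*(-2 - 1/17*(-2)) + 411 = 382*(-2 + 2/17) + 411 = 382*(-32/17) + 411 = -12224/17 + 411 = -5237/17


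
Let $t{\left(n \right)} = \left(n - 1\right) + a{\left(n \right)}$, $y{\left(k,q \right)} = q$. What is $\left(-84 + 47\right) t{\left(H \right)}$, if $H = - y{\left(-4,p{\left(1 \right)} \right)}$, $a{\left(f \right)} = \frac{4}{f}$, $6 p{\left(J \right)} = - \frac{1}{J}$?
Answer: $- \frac{5143}{6} \approx -857.17$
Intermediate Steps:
$p{\left(J \right)} = - \frac{1}{6 J}$ ($p{\left(J \right)} = \frac{\left(-1\right) \frac{1}{J}}{6} = - \frac{1}{6 J}$)
$H = \frac{1}{6}$ ($H = - \frac{-1}{6 \cdot 1} = - \frac{\left(-1\right) 1}{6} = \left(-1\right) \left(- \frac{1}{6}\right) = \frac{1}{6} \approx 0.16667$)
$t{\left(n \right)} = -1 + n + \frac{4}{n}$ ($t{\left(n \right)} = \left(n - 1\right) + \frac{4}{n} = \left(-1 + n\right) + \frac{4}{n} = -1 + n + \frac{4}{n}$)
$\left(-84 + 47\right) t{\left(H \right)} = \left(-84 + 47\right) \left(-1 + \frac{1}{6} + 4 \frac{1}{\frac{1}{6}}\right) = - 37 \left(-1 + \frac{1}{6} + 4 \cdot 6\right) = - 37 \left(-1 + \frac{1}{6} + 24\right) = \left(-37\right) \frac{139}{6} = - \frac{5143}{6}$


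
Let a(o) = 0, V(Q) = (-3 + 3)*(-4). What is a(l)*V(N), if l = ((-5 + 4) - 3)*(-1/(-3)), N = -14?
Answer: 0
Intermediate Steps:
V(Q) = 0 (V(Q) = 0*(-4) = 0)
l = -4/3 (l = (-1 - 3)*(-1*(-⅓)) = -4*⅓ = -4/3 ≈ -1.3333)
a(l)*V(N) = 0*0 = 0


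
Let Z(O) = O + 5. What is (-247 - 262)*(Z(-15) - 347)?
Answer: 181713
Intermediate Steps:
Z(O) = 5 + O
(-247 - 262)*(Z(-15) - 347) = (-247 - 262)*((5 - 15) - 347) = -509*(-10 - 347) = -509*(-357) = 181713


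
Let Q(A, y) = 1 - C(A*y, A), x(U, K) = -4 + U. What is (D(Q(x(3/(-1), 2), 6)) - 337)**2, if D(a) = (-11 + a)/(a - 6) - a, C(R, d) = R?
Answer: 196784784/1369 ≈ 1.4374e+5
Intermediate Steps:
Q(A, y) = 1 - A*y
D(a) = -a + (-11 + a)/(-6 + a) (D(a) = (-11 + a)/(-6 + a) - a = -a + (-11 + a)/(-6 + a))
(D(Q(x(3/(-1), 2), 6)) - 337)**2 = ((-11 - (1 - 1*(-4 + 3/(-1))*6)**2 + 7*(1 - 1*(-4 + 3/(-1))*6))/(-6 + (1 - 1*(-4 + 3/(-1))*6)) - 337)**2 = ((-11 - (1 - 1*(-4 + 3*(-1))*6)**2 + 7*(1 - 1*(-4 + 3*(-1))*6))/(-6 + (1 - 1*(-4 + 3*(-1))*6)) - 337)**2 = ((-11 - (1 - 1*(-4 - 3)*6)**2 + 7*(1 - 1*(-4 - 3)*6))/(-6 + (1 - 1*(-4 - 3)*6)) - 337)**2 = ((-11 - (1 - 1*(-7)*6)**2 + 7*(1 - 1*(-7)*6))/(-6 + (1 - 1*(-7)*6)) - 337)**2 = ((-11 - (1 + 42)**2 + 7*(1 + 42))/(-6 + (1 + 42)) - 337)**2 = ((-11 - 1*43**2 + 7*43)/(-6 + 43) - 337)**2 = ((-11 - 1*1849 + 301)/37 - 337)**2 = ((-11 - 1849 + 301)/37 - 337)**2 = ((1/37)*(-1559) - 337)**2 = (-1559/37 - 337)**2 = (-14028/37)**2 = 196784784/1369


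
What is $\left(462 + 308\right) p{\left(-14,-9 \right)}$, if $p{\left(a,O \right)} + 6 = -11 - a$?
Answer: $-2310$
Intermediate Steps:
$p{\left(a,O \right)} = -17 - a$ ($p{\left(a,O \right)} = -6 - \left(11 + a\right) = -17 - a$)
$\left(462 + 308\right) p{\left(-14,-9 \right)} = \left(462 + 308\right) \left(-17 - -14\right) = 770 \left(-17 + 14\right) = 770 \left(-3\right) = -2310$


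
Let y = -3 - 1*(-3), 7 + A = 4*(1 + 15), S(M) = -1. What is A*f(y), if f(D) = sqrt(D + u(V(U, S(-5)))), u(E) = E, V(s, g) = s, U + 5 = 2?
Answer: 57*I*sqrt(3) ≈ 98.727*I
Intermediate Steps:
U = -3 (U = -5 + 2 = -3)
A = 57 (A = -7 + 4*(1 + 15) = -7 + 4*16 = -7 + 64 = 57)
y = 0 (y = -3 + 3 = 0)
f(D) = sqrt(-3 + D) (f(D) = sqrt(D - 3) = sqrt(-3 + D))
A*f(y) = 57*sqrt(-3 + 0) = 57*sqrt(-3) = 57*(I*sqrt(3)) = 57*I*sqrt(3)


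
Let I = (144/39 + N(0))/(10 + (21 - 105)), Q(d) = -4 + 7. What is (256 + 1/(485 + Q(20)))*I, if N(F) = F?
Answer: -374787/29341 ≈ -12.773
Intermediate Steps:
Q(d) = 3
I = -24/481 (I = (144/39 + 0)/(10 + (21 - 105)) = (144*(1/39) + 0)/(10 - 84) = (48/13 + 0)/(-74) = (48/13)*(-1/74) = -24/481 ≈ -0.049896)
(256 + 1/(485 + Q(20)))*I = (256 + 1/(485 + 3))*(-24/481) = (256 + 1/488)*(-24/481) = (124929/488)*(-24/481) = -374787/29341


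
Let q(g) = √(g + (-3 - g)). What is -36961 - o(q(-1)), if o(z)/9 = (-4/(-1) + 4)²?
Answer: -37537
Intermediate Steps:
q(g) = I*√3 (q(g) = √(-3) = I*√3)
o(z) = 576 (o(z) = 9*(-4/(-1) + 4)² = 9*(-4*(-1) + 4)² = 9*(4 + 4)² = 9*8² = 9*64 = 576)
-36961 - o(q(-1)) = -36961 - 1*576 = -36961 - 576 = -37537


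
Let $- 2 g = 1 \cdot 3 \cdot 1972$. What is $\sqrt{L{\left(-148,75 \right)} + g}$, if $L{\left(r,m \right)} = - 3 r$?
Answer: $i \sqrt{2514} \approx 50.14 i$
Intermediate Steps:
$g = -2958$ ($g = - \frac{1 \cdot 3 \cdot 1972}{2} = - \frac{3 \cdot 1972}{2} = \left(- \frac{1}{2}\right) 5916 = -2958$)
$\sqrt{L{\left(-148,75 \right)} + g} = \sqrt{\left(-3\right) \left(-148\right) - 2958} = \sqrt{444 - 2958} = \sqrt{-2514} = i \sqrt{2514}$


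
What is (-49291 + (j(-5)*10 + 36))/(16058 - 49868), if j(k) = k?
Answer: 3287/2254 ≈ 1.4583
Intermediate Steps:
(-49291 + (j(-5)*10 + 36))/(16058 - 49868) = (-49291 + (-5*10 + 36))/(16058 - 49868) = (-49291 + (-50 + 36))/(-33810) = (-49291 - 14)*(-1/33810) = -49305*(-1/33810) = 3287/2254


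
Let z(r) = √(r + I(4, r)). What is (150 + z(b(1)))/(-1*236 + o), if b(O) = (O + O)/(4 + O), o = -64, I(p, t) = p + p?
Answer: -½ - √210/1500 ≈ -0.50966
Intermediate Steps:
I(p, t) = 2*p
b(O) = 2*O/(4 + O) (b(O) = (2*O)/(4 + O) = 2*O/(4 + O))
z(r) = √(8 + r) (z(r) = √(r + 2*4) = √(r + 8) = √(8 + r))
(150 + z(b(1)))/(-1*236 + o) = (150 + √(8 + 2*1/(4 + 1)))/(-1*236 - 64) = (150 + √(8 + 2*1/5))/(-236 - 64) = (150 + √(8 + 2*1*(⅕)))/(-300) = (150 + √(8 + ⅖))*(-1/300) = (150 + √(42/5))*(-1/300) = (150 + √210/5)*(-1/300) = -½ - √210/1500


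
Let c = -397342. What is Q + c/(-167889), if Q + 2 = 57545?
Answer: 9661234069/167889 ≈ 57545.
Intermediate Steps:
Q = 57543 (Q = -2 + 57545 = 57543)
Q + c/(-167889) = 57543 - 397342/(-167889) = 57543 - 397342*(-1/167889) = 57543 + 397342/167889 = 9661234069/167889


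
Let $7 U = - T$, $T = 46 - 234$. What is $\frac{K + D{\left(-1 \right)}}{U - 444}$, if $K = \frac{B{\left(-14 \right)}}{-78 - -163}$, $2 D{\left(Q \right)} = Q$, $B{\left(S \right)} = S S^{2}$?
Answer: $\frac{39011}{496400} \approx 0.078588$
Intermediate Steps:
$T = -188$
$B{\left(S \right)} = S^{3}$
$D{\left(Q \right)} = \frac{Q}{2}$
$U = \frac{188}{7}$ ($U = \frac{\left(-1\right) \left(-188\right)}{7} = \frac{1}{7} \cdot 188 = \frac{188}{7} \approx 26.857$)
$K = - \frac{2744}{85}$ ($K = \frac{\left(-14\right)^{3}}{-78 - -163} = - \frac{2744}{-78 + 163} = - \frac{2744}{85} \approx -32.282$)
$\frac{K + D{\left(-1 \right)}}{U - 444} = \frac{- \frac{2744}{85} + \frac{1}{2} \left(-1\right)}{\frac{188}{7} - 444} = \frac{- \frac{2744}{85} - \frac{1}{2}}{- \frac{2920}{7}} = \left(- \frac{5573}{170}\right) \left(- \frac{7}{2920}\right) = \frac{39011}{496400}$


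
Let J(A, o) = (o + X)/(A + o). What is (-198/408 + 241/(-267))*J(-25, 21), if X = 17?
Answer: 478781/36312 ≈ 13.185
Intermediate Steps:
J(A, o) = (17 + o)/(A + o) (J(A, o) = (o + 17)/(A + o) = (17 + o)/(A + o))
(-198/408 + 241/(-267))*J(-25, 21) = (-198/408 + 241/(-267))*((17 + 21)/(-25 + 21)) = (-198*1/408 + 241*(-1/267))*(38/(-4)) = (-33/68 - 241/267)*(-¼*38) = -25199/18156*(-19/2) = 478781/36312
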